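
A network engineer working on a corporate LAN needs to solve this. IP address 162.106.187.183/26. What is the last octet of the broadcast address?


Given: IP = 162.106.187.183, prefix = /26
Host bits = 32 - 26 = 6
Network last octet = 183 AND mask = 128
Host part size = 2^6 - 1 = 63
Broadcast last octet = 128 OR 63 = 191

191


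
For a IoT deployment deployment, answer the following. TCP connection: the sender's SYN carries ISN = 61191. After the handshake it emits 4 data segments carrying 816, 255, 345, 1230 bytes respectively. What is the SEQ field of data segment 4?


The SYN occupies sequence number ISN = 61191, so the first data byte is ISN + 1 = 61192.
SEQ of data segment i = (ISN + 1) + sum of payload sizes of segments 1..i-1.
Segment 1: SEQ = 61192, payload = 816 bytes
Segment 2: SEQ = 62008, payload = 255 bytes
Segment 3: SEQ = 62263, payload = 345 bytes
Segment 4: SEQ = 62608, payload = 1230 bytes
SEQ of segment 4 = 61192 + 816 + 255 + 345 = 62608

62608


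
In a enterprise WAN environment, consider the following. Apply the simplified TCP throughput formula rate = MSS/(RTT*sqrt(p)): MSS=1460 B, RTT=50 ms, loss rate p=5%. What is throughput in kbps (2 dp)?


Given: MSS = 1460 bytes, RTT = 50 ms, loss = 5%
RTT in seconds = 50 / 1000 = 0.05
Loss rate = 5% = 0.05
sqrt(loss) = sqrt(0.05) = 0.223606797750
Throughput (bytes/s) = 1460 / (0.05 * 0.223606797750) = 130586.3699
Throughput (kbps) = 130586.3699 * 8 / 1000 = 1044.690959 -> 1044.69 kbps (2 dp)

1044.69


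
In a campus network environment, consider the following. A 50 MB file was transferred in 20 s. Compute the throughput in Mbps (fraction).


Given: file = 50 MB, time = 20 s
File in Mb = 50 * 8 = 400 Mb
Throughput = 400 / 20 Mbps
Throughput = 20 Mbps

20


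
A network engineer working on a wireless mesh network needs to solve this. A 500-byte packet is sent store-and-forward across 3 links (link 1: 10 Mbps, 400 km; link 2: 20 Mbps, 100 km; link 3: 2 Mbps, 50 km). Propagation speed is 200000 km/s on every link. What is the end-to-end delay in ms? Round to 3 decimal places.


Packet = 500 bytes = 4000 bits. Store-and-forward: sum (t_trans + t_prop) per link.
Link 1: t_trans = 4000/(10*10^6) s = 0.4000 ms; t_prop = 400/200000 s = 2.0000 ms; subtotal = 2.4000 ms
Link 2: t_trans = 4000/(20*10^6) s = 0.2000 ms; t_prop = 100/200000 s = 0.5000 ms; subtotal = 0.7000 ms
Link 3: t_trans = 4000/(2*10^6) s = 2.0000 ms; t_prop = 50/200000 s = 0.2500 ms; subtotal = 2.2500 ms
End-to-end = 2.4000 + 0.7000 + 2.2500 = 5.3500 ms -> 5.350 ms (3 dp)

5.350


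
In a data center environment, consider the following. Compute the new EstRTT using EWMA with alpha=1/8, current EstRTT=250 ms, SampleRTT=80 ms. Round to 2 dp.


Given: EstRTT = 250 ms, SampleRTT = 80 ms, alpha = 1/8
New EstRTT = (1 - alpha) * EstRTT + alpha * SampleRTT
(7/8) * 250 = 218.75
(1/8) * 80 = 10
New EstRTT = 218.75 + 10 = 228.75 ms -> 228.75 ms (2 dp)

228.75


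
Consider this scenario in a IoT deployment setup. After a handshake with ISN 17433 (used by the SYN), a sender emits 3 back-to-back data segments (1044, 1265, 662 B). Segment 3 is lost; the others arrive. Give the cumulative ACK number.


SYN uses sequence number 17433; first data byte = ISN + 1 = 17434.
Segment 1: SEQ = 17434, len = 1044 B, covers [17434, 18477]
Segment 2: SEQ = 18478, len = 1265 B, covers [18478, 19742]
Segment 3: SEQ = 19743, len = 662 B, covers [19743, 20404] [LOST]
In-order data received: bytes [17434, 19742] (segments 1..2).
Segment 3 missing -> gap begins at byte 19743.
Cumulative ACK = next expected in-order byte = 17434 + 1044 + 1265 = 19743

19743


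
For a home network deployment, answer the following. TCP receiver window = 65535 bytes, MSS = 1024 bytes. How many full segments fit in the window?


Given: RWND = 65535 bytes, MSS = 1024 bytes
Full segments = floor(RWND / MSS)
Full segments = floor(65535 / 1024)
Full segments = floor(63.999) = 63

63


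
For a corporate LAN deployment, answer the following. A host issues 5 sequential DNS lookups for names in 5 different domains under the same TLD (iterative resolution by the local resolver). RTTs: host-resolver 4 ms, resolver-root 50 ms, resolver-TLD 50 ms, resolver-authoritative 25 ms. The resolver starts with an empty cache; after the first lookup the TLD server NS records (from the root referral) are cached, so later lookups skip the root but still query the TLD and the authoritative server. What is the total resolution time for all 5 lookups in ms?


Lookup 1 (cold cache): local + root + TLD + auth = 4 + 50 + 50 + 25 = 129 ms
Lookups 2..5 (TLD NS cached -> skip root; new domain -> still ask TLD and auth): local + TLD + auth = 4 + 50 + 25 = 79 ms each
Remaining 4 lookups: 4 * 79 = 316 ms
Total = 129 + 316 = 445 ms

445


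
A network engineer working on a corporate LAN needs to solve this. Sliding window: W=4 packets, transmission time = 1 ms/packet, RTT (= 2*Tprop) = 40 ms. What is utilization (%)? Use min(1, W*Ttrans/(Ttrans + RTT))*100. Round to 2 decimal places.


Given: W = 4, Ttrans = 1 ms, RTT = 40 ms (= 2 * Tprop, Tprop = 20 ms)
Cycle time = Ttrans + RTT = 1 + 40 = 41 ms (first packet sent until its ACK returns)
W * Ttrans = 4 * 1 = 4 ms of sending per cycle
W * Ttrans / (Ttrans + RTT) = 4 / 41 = 0.097561
U = min(1, 0.097561) = 0.097561
U% = 9.76%

9.76


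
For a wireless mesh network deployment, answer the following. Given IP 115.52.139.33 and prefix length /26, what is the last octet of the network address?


Given: IP = 115.52.139.33, prefix = /26
Subnet mask = 255.255.255.192
Last octet of IP: 33
Last octet of mask: 192
Network last octet = 33 AND 192 = 0

0


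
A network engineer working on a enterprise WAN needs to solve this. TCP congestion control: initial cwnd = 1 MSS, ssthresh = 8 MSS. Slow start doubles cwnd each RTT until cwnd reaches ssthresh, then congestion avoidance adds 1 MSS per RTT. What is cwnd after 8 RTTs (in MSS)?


RTT 0: cwnd = 1 MSS (initial)
RTT 1: cwnd = 2 MSS (slow start, doubled)
RTT 2: cwnd = 4 MSS (slow start, doubled)
RTT 3: cwnd = 8 MSS (slow start, doubled)
RTT 4: cwnd = 9 MSS (congestion avoidance, +1)
RTT 5: cwnd = 10 MSS (congestion avoidance, +1)
RTT 6: cwnd = 11 MSS (congestion avoidance, +1)
RTT 7: cwnd = 12 MSS (congestion avoidance, +1)
RTT 8: cwnd = 13 MSS (congestion avoidance, +1)

13


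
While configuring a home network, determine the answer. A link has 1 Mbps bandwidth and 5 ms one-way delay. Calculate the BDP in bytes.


Given: bandwidth = 1 Mbps, delay = 5 ms
BDP in bits = 1 * 10^6 * 5 / 1000
BDP in bits = 5000
BDP in bytes = 5000 / 8 = 625

625


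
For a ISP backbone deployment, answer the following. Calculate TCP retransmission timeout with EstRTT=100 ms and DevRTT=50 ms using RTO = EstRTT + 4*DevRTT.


Given: EstRTT = 100 ms, DevRTT = 50 ms
Timeout = EstRTT + 4 * DevRTT
4 * DevRTT = 4 * 50 = 200
Timeout = 100 + 200 = 300 ms

300


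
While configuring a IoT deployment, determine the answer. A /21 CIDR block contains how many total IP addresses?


Given: CIDR prefix /21
Host bits = 32 - 21 = 11
Total addresses = 2^11 = 2048

2048


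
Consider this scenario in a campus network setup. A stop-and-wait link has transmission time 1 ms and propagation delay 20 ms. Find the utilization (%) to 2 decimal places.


Given: Ttrans = 1 ms, Tprop = 20 ms
RTT = 2 * Tprop = 2 * 20 = 40 ms
U = Ttrans / (Ttrans + RTT)
U = 1 / (1 + 40)
U = 1 / 41 = 0.02439
U% = 2.44%

2.44


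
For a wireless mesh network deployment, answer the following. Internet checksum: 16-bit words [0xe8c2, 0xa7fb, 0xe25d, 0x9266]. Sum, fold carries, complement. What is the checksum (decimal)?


Given words: [0xe8c2, 0xa7fb, 0xe25d, 0x9266]
Step 1: Sum all words
Raw sum = 59586 + 43003 + 57949 + 37478 = 198016
Step 2: Fold carry: (1408 + 3) = 1411
One's complement = ~1411 & 0xFFFF = 64124

64124


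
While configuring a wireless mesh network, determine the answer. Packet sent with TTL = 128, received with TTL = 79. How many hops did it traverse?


Given: initial TTL = 128, received TTL = 79
Hops = initial TTL - received TTL
Hops = 128 - 79 = 49

49


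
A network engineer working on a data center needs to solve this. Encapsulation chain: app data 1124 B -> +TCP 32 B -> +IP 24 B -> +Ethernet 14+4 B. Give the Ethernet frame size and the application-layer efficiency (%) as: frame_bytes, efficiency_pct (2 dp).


TCP segment = 1124 + 32 = 1156 B
IP packet = 1156 + 24 = 1180 B
Ethernet frame = 1180 + 14 + 4 = 1198 B
Efficiency = app / frame = 1124 / 1198 = 0.938230 = 93.8230% -> 93.82% (2 dp)

1198, 93.82


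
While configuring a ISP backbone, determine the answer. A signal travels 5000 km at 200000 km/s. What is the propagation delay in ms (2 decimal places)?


Given: distance = 5000 km, speed = 200000 km/s
Delay = distance / speed = 5000 / 200000 seconds
Delay in ms = 5000 * 1000 / 200000
Delay = 25.0000 ms
Rounded to 2 dp = 25.00 ms

25.00


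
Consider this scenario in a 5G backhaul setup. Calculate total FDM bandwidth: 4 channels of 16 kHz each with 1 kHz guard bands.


Given: 4 channels, 16 kHz each, guard = 1 kHz
Channel bandwidth = 4 * 16 = 64 kHz
Guard bands = 3 gaps * 1 kHz = 3 kHz
Total = 64 + 3 = 67 kHz

67


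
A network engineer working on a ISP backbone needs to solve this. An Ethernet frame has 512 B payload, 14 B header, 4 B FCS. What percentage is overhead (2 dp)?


Given: payload = 512 B, header = 14 B, trailer = 4 B
Overhead bytes = header + trailer = 14 + 4 = 18
Total frame = payload + overhead = 512 + 18 = 530
Overhead % = 18 / 530 * 100 = 3.3962% -> 3.40% (2 dp)

3.40


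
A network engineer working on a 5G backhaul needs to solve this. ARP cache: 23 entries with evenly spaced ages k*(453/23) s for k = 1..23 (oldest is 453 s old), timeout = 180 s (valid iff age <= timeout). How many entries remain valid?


Ages are k * 453/23 s for k = 1..23 (spacing = 19.6957 s).
Entry k is valid iff k * 453/23 <= 180 iff k <= 23 * 180 / 453 = 9.1391
n_valid = floor(9.1391) = 9
(n_stale = 23 - 9 = 14)

9


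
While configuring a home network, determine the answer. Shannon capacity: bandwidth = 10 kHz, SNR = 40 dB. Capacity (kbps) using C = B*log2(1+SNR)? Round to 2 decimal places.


Given: B = 10 kHz, SNR = 40 dB
SNR linear = 10^(40/10) = 10000
1 + SNR = 10001
log2(10001) = 13.2878566418
C = 10 * 1000 * 13.2878566418 = 132878.5664 bps
C = 132.878566 kbps -> 132.88 kbps (2 dp)

132.88


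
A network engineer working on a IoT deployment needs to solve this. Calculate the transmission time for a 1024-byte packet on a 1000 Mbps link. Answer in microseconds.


Given: packet = 1024 bytes, bandwidth = 1000 Mbps
Packet in bits = 1024 * 8 = 8192 bits
Bandwidth = 1000 * 10^6 = 1000000000 bps
Time = 8192 / 1000000000 seconds
Time in us = 8192 * 10^6 / 1000000000 = 8.192

8.192


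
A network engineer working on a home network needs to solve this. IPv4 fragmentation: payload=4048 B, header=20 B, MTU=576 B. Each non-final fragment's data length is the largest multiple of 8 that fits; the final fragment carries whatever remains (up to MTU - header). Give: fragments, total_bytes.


Max data per non-final fragment = floor((MTU - header)/8)*8 = floor((576 - 20)/8)*8 = floor(556/8)*8 = 552 B
Final fragment needs no 8-byte alignment: it can carry up to MTU - header = 556 B
Non-final fragments needed = ceil((payload - 556) / 552) = ceil(3492/552) = ceil(6.3261) = 7
Number of fragments = 7 + 1 = 8
Fragment sizes (data): 7 * 552 B + 184 B (last, 184 <= 556 OK)
Total bytes sent = payload + n_frags * header = 4048 + 8*20 = 4048 + 160 = 4208 B

8, 4208


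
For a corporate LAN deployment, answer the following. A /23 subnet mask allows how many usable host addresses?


Given: subnet mask /23
Host bits = 32 - 23 = 9
Total addresses = 2^9 = 512
Usable hosts = 512 - 2 (network + broadcast) = 510

510


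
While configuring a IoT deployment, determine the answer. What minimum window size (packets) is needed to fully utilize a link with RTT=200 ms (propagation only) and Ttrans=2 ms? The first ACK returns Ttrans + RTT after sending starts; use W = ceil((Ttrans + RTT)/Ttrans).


Given: Ttrans = 2 ms, RTT = 200 ms (= 2 * Tprop, Tprop = 100 ms)
Time until first ACK returns = Ttrans + RTT = 2 + 200 = 202 ms
Need W * Ttrans >= Ttrans + RTT  ->  W >= (Ttrans + RTT) / Ttrans
(Ttrans + RTT) / Ttrans = 202 / 2 = 101
W_min = ceil(101) = 101

101


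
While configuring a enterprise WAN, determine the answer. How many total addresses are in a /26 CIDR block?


Given: CIDR prefix /26
Host bits = 32 - 26 = 6
Total addresses = 2^6 = 64

64


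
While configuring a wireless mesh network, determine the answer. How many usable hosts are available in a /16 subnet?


Given: subnet mask /16
Host bits = 32 - 16 = 16
Total addresses = 2^16 = 65536
Usable hosts = 65536 - 2 (network + broadcast) = 65534

65534


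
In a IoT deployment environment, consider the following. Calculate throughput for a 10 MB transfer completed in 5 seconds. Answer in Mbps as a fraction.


Given: file = 10 MB, time = 5 s
File in Mb = 10 * 8 = 80 Mb
Throughput = 80 / 5 Mbps
Throughput = 16 Mbps

16


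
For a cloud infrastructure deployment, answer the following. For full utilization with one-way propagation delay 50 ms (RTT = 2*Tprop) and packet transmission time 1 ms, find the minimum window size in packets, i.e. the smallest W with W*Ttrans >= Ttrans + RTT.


Given: Ttrans = 1 ms, RTT = 100 ms (= 2 * Tprop, Tprop = 50 ms)
Time until first ACK returns = Ttrans + RTT = 1 + 100 = 101 ms
Need W * Ttrans >= Ttrans + RTT  ->  W >= (Ttrans + RTT) / Ttrans
(Ttrans + RTT) / Ttrans = 101 / 1 = 101
W_min = ceil(101) = 101

101


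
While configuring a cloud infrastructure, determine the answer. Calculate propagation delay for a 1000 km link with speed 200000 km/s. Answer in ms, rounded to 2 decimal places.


Given: distance = 1000 km, speed = 200000 km/s
Delay = distance / speed = 1000 / 200000 seconds
Delay in ms = 1000 * 1000 / 200000
Delay = 5.0000 ms
Rounded to 2 dp = 5.00 ms

5.00


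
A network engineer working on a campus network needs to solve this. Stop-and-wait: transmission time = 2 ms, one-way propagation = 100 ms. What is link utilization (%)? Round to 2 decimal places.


Given: Ttrans = 2 ms, Tprop = 100 ms
RTT = 2 * Tprop = 2 * 100 = 200 ms
U = Ttrans / (Ttrans + RTT)
U = 2 / (2 + 200)
U = 2 / 202 = 0.009901
U% = 0.99%

0.99


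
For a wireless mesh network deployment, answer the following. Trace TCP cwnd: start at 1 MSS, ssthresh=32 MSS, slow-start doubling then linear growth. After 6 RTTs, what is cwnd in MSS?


RTT 0: cwnd = 1 MSS (initial)
RTT 1: cwnd = 2 MSS (slow start, doubled)
RTT 2: cwnd = 4 MSS (slow start, doubled)
RTT 3: cwnd = 8 MSS (slow start, doubled)
RTT 4: cwnd = 16 MSS (slow start, doubled)
RTT 5: cwnd = 32 MSS (slow start, doubled)
RTT 6: cwnd = 33 MSS (congestion avoidance, +1)

33


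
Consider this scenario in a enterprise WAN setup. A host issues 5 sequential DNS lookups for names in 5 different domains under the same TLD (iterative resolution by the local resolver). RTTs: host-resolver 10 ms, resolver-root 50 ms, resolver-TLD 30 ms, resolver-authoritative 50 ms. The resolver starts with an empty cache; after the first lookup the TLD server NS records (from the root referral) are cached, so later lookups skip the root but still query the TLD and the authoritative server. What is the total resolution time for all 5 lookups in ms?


Lookup 1 (cold cache): local + root + TLD + auth = 10 + 50 + 30 + 50 = 140 ms
Lookups 2..5 (TLD NS cached -> skip root; new domain -> still ask TLD and auth): local + TLD + auth = 10 + 30 + 50 = 90 ms each
Remaining 4 lookups: 4 * 90 = 360 ms
Total = 140 + 360 = 500 ms

500


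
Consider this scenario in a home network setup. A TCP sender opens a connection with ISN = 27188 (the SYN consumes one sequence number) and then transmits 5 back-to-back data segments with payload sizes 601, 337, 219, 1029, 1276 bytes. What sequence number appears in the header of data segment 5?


The SYN occupies sequence number ISN = 27188, so the first data byte is ISN + 1 = 27189.
SEQ of data segment i = (ISN + 1) + sum of payload sizes of segments 1..i-1.
Segment 1: SEQ = 27189, payload = 601 bytes
Segment 2: SEQ = 27790, payload = 337 bytes
Segment 3: SEQ = 28127, payload = 219 bytes
Segment 4: SEQ = 28346, payload = 1029 bytes
Segment 5: SEQ = 29375, payload = 1276 bytes
SEQ of segment 5 = 27189 + 601 + 337 + 219 + 1029 = 29375

29375


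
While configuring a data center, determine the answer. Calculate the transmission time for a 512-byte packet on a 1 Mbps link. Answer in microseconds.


Given: packet = 512 bytes, bandwidth = 1 Mbps
Packet in bits = 512 * 8 = 4096 bits
Bandwidth = 1 * 10^6 = 1000000 bps
Time = 4096 / 1000000 seconds
Time in us = 4096 * 10^6 / 1000000 = 4096

4096


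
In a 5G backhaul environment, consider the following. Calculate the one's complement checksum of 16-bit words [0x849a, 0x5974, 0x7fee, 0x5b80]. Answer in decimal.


Given words: [0x849a, 0x5974, 0x7fee, 0x5b80]
Step 1: Sum all words
Raw sum = 33946 + 22900 + 32750 + 23424 = 113020
Step 2: Fold carry: (47484 + 1) = 47485
One's complement = ~47485 & 0xFFFF = 18050

18050


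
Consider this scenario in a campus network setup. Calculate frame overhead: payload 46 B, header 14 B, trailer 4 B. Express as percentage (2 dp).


Given: payload = 46 B, header = 14 B, trailer = 4 B
Overhead bytes = header + trailer = 14 + 4 = 18
Total frame = payload + overhead = 46 + 18 = 64
Overhead % = 18 / 64 * 100 = 28.1250% -> 28.13% (2 dp)

28.13


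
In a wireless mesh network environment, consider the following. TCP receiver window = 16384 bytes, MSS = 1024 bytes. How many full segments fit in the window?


Given: RWND = 16384 bytes, MSS = 1024 bytes
Full segments = floor(RWND / MSS)
Full segments = floor(16384 / 1024)
Full segments = floor(16.0) = 16

16


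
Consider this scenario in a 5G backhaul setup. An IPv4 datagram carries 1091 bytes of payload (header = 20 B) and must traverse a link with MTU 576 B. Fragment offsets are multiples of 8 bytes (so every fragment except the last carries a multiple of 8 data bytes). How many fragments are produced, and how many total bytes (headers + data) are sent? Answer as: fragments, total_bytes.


Max data per non-final fragment = floor((MTU - header)/8)*8 = floor((576 - 20)/8)*8 = floor(556/8)*8 = 552 B
Final fragment needs no 8-byte alignment: it can carry up to MTU - header = 556 B
Non-final fragments needed = ceil((payload - 556) / 552) = ceil(535/552) = ceil(0.9692) = 1
Number of fragments = 1 + 1 = 2
Fragment sizes (data): 1 * 552 B + 539 B (last, 539 <= 556 OK)
Total bytes sent = payload + n_frags * header = 1091 + 2*20 = 1091 + 40 = 1131 B

2, 1131


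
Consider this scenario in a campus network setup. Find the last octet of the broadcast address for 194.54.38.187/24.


Given: IP = 194.54.38.187, prefix = /24
Host bits = 32 - 24 = 8
Network last octet = 187 AND mask = 0
Host part size = 2^8 - 1 = 255
Broadcast last octet = 0 OR 255 = 255

255


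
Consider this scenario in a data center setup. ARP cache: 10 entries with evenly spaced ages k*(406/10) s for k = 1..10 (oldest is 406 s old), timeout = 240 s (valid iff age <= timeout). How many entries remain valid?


Ages are k * 406/10 s for k = 1..10 (spacing = 40.6000 s).
Entry k is valid iff k * 406/10 <= 240 iff k <= 10 * 240 / 406 = 5.9113
n_valid = floor(5.9113) = 5
(n_stale = 10 - 5 = 5)

5


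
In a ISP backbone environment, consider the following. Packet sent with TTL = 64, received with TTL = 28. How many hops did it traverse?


Given: initial TTL = 64, received TTL = 28
Hops = initial TTL - received TTL
Hops = 64 - 28 = 36

36


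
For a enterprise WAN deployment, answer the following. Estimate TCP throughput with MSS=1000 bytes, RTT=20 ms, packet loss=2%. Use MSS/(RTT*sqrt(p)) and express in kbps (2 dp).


Given: MSS = 1000 bytes, RTT = 20 ms, loss = 2%
RTT in seconds = 20 / 1000 = 0.02
Loss rate = 2% = 0.02
sqrt(loss) = sqrt(0.02) = 0.141421356237
Throughput (bytes/s) = 1000 / (0.02 * 0.141421356237) = 353553.3906
Throughput (kbps) = 353553.3906 * 8 / 1000 = 2828.427125 -> 2828.43 kbps (2 dp)

2828.43


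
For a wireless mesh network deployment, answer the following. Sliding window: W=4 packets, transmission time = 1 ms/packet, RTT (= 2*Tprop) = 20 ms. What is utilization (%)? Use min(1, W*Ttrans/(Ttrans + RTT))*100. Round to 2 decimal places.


Given: W = 4, Ttrans = 1 ms, RTT = 20 ms (= 2 * Tprop, Tprop = 10 ms)
Cycle time = Ttrans + RTT = 1 + 20 = 21 ms (first packet sent until its ACK returns)
W * Ttrans = 4 * 1 = 4 ms of sending per cycle
W * Ttrans / (Ttrans + RTT) = 4 / 21 = 0.190476
U = min(1, 0.190476) = 0.190476
U% = 19.05%

19.05


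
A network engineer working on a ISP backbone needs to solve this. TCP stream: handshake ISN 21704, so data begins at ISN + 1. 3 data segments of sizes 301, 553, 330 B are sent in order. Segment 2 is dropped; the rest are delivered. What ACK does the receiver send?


SYN uses sequence number 21704; first data byte = ISN + 1 = 21705.
Segment 1: SEQ = 21705, len = 301 B, covers [21705, 22005]
Segment 2: SEQ = 22006, len = 553 B, covers [22006, 22558] [LOST]
Segment 3: SEQ = 22559, len = 330 B, covers [22559, 22888]
In-order data received: bytes [21705, 22005] (segments 1..1).
Segment 2 missing -> gap begins at byte 22006; later segments buffered out of order.
Cumulative ACK = next expected in-order byte = 21705 + 301 = 22006

22006


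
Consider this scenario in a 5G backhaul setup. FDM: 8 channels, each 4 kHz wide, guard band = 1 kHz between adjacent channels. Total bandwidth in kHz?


Given: 8 channels, 4 kHz each, guard = 1 kHz
Channel bandwidth = 8 * 4 = 32 kHz
Guard bands = 7 gaps * 1 kHz = 7 kHz
Total = 32 + 7 = 39 kHz

39


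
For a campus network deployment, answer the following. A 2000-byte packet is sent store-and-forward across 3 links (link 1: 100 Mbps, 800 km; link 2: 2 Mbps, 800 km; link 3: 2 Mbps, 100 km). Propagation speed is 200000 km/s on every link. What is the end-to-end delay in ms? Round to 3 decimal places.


Packet = 2000 bytes = 16000 bits. Store-and-forward: sum (t_trans + t_prop) per link.
Link 1: t_trans = 16000/(100*10^6) s = 0.1600 ms; t_prop = 800/200000 s = 4.0000 ms; subtotal = 4.1600 ms
Link 2: t_trans = 16000/(2*10^6) s = 8.0000 ms; t_prop = 800/200000 s = 4.0000 ms; subtotal = 12.0000 ms
Link 3: t_trans = 16000/(2*10^6) s = 8.0000 ms; t_prop = 100/200000 s = 0.5000 ms; subtotal = 8.5000 ms
End-to-end = 4.1600 + 12.0000 + 8.5000 = 24.6600 ms -> 24.660 ms (3 dp)

24.660


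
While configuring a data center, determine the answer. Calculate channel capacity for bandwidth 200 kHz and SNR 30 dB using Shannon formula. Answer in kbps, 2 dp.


Given: B = 200 kHz, SNR = 30 dB
SNR linear = 10^(30/10) = 1000
1 + SNR = 1001
log2(1001) = 9.9672262588
C = 200 * 1000 * 9.9672262588 = 1993445.2518 bps
C = 1993.445252 kbps -> 1993.45 kbps (2 dp)

1993.45


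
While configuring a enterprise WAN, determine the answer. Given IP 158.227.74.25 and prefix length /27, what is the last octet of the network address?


Given: IP = 158.227.74.25, prefix = /27
Subnet mask = 255.255.255.224
Last octet of IP: 25
Last octet of mask: 224
Network last octet = 25 AND 224 = 0

0


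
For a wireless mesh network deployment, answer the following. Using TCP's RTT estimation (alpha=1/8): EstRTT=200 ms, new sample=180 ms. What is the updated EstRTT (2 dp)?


Given: EstRTT = 200 ms, SampleRTT = 180 ms, alpha = 1/8
New EstRTT = (1 - alpha) * EstRTT + alpha * SampleRTT
(7/8) * 200 = 175
(1/8) * 180 = 22.5
New EstRTT = 175 + 22.5 = 197.5 ms -> 197.50 ms (2 dp)

197.50


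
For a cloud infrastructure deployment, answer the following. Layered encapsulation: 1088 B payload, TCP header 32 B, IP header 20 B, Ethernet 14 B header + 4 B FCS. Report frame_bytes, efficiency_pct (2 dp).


TCP segment = 1088 + 32 = 1120 B
IP packet = 1120 + 20 = 1140 B
Ethernet frame = 1140 + 14 + 4 = 1158 B
Efficiency = app / frame = 1088 / 1158 = 0.939551 = 93.9551% -> 93.96% (2 dp)

1158, 93.96


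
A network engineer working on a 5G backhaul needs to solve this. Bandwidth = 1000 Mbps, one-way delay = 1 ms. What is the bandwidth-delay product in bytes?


Given: bandwidth = 1000 Mbps, delay = 1 ms
BDP in bits = 1000 * 10^6 * 1 / 1000
BDP in bits = 1000000
BDP in bytes = 1000000 / 8 = 125000

125000


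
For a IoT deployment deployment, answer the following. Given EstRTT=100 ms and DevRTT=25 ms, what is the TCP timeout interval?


Given: EstRTT = 100 ms, DevRTT = 25 ms
Timeout = EstRTT + 4 * DevRTT
4 * DevRTT = 4 * 25 = 100
Timeout = 100 + 100 = 200 ms

200


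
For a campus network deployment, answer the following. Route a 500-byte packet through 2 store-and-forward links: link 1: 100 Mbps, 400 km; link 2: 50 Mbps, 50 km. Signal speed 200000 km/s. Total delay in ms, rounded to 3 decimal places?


Packet = 500 bytes = 4000 bits. Store-and-forward: sum (t_trans + t_prop) per link.
Link 1: t_trans = 4000/(100*10^6) s = 0.0400 ms; t_prop = 400/200000 s = 2.0000 ms; subtotal = 2.0400 ms
Link 2: t_trans = 4000/(50*10^6) s = 0.0800 ms; t_prop = 50/200000 s = 0.2500 ms; subtotal = 0.3300 ms
End-to-end = 2.0400 + 0.3300 = 2.3700 ms -> 2.370 ms (3 dp)

2.370


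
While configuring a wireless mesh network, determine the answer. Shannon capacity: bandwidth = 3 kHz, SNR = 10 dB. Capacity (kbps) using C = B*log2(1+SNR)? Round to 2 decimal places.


Given: B = 3 kHz, SNR = 10 dB
SNR linear = 10^(10/10) = 10
1 + SNR = 11
log2(11) = 3.4594316186
C = 3 * 1000 * 3.4594316186 = 10378.2949 bps
C = 10.378295 kbps -> 10.38 kbps (2 dp)

10.38


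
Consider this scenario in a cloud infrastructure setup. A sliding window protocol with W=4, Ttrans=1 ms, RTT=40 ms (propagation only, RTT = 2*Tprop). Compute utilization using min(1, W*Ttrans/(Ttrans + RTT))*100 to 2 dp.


Given: W = 4, Ttrans = 1 ms, RTT = 40 ms (= 2 * Tprop, Tprop = 20 ms)
Cycle time = Ttrans + RTT = 1 + 40 = 41 ms (first packet sent until its ACK returns)
W * Ttrans = 4 * 1 = 4 ms of sending per cycle
W * Ttrans / (Ttrans + RTT) = 4 / 41 = 0.097561
U = min(1, 0.097561) = 0.097561
U% = 9.76%

9.76


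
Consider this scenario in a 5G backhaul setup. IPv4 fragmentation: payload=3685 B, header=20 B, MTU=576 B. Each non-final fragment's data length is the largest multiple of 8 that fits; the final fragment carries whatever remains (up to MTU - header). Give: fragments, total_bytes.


Max data per non-final fragment = floor((MTU - header)/8)*8 = floor((576 - 20)/8)*8 = floor(556/8)*8 = 552 B
Final fragment needs no 8-byte alignment: it can carry up to MTU - header = 556 B
Non-final fragments needed = ceil((payload - 556) / 552) = ceil(3129/552) = ceil(5.6685) = 6
Number of fragments = 6 + 1 = 7
Fragment sizes (data): 6 * 552 B + 373 B (last, 373 <= 556 OK)
Total bytes sent = payload + n_frags * header = 3685 + 7*20 = 3685 + 140 = 3825 B

7, 3825


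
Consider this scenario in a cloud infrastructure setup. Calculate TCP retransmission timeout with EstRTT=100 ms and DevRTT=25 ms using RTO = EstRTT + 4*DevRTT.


Given: EstRTT = 100 ms, DevRTT = 25 ms
Timeout = EstRTT + 4 * DevRTT
4 * DevRTT = 4 * 25 = 100
Timeout = 100 + 100 = 200 ms

200


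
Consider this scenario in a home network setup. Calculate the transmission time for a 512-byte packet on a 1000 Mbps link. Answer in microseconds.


Given: packet = 512 bytes, bandwidth = 1000 Mbps
Packet in bits = 512 * 8 = 4096 bits
Bandwidth = 1000 * 10^6 = 1000000000 bps
Time = 4096 / 1000000000 seconds
Time in us = 4096 * 10^6 / 1000000000 = 4.096

4.096


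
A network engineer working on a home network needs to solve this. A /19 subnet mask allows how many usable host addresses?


Given: subnet mask /19
Host bits = 32 - 19 = 13
Total addresses = 2^13 = 8192
Usable hosts = 8192 - 2 (network + broadcast) = 8190

8190


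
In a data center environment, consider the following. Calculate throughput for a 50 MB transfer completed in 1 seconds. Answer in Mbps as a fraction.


Given: file = 50 MB, time = 1 s
File in Mb = 50 * 8 = 400 Mb
Throughput = 400 / 1 Mbps
Throughput = 400 Mbps

400


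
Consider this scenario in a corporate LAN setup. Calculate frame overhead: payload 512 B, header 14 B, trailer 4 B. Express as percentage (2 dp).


Given: payload = 512 B, header = 14 B, trailer = 4 B
Overhead bytes = header + trailer = 14 + 4 = 18
Total frame = payload + overhead = 512 + 18 = 530
Overhead % = 18 / 530 * 100 = 3.3962% -> 3.40% (2 dp)

3.40


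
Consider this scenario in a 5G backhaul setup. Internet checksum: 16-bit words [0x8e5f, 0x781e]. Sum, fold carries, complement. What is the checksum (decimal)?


Given words: [0x8e5f, 0x781e]
Step 1: Sum all words
Raw sum = 36447 + 30750 = 67197
Step 2: Fold carry: (1661 + 1) = 1662
One's complement = ~1662 & 0xFFFF = 63873

63873


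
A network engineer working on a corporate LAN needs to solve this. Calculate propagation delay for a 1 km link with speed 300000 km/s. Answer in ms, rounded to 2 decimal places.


Given: distance = 1 km, speed = 300000 km/s
Delay = distance / speed = 1 / 300000 seconds
Delay in ms = 1 * 1000 / 300000
Delay = 0.0033 ms
Rounded to 2 dp = 0.00 ms

0.00


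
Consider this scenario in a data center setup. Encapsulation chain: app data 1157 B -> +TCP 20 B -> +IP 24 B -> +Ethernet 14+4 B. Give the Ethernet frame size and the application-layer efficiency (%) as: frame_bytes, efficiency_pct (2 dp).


TCP segment = 1157 + 20 = 1177 B
IP packet = 1177 + 24 = 1201 B
Ethernet frame = 1201 + 14 + 4 = 1219 B
Efficiency = app / frame = 1157 / 1219 = 0.949139 = 94.9139% -> 94.91% (2 dp)

1219, 94.91


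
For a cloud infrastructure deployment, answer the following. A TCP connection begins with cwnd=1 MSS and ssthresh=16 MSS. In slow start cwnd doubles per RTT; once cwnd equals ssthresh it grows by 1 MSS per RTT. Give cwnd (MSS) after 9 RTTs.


RTT 0: cwnd = 1 MSS (initial)
RTT 1: cwnd = 2 MSS (slow start, doubled)
RTT 2: cwnd = 4 MSS (slow start, doubled)
RTT 3: cwnd = 8 MSS (slow start, doubled)
RTT 4: cwnd = 16 MSS (slow start, doubled)
RTT 5: cwnd = 17 MSS (congestion avoidance, +1)
RTT 6: cwnd = 18 MSS (congestion avoidance, +1)
RTT 7: cwnd = 19 MSS (congestion avoidance, +1)
RTT 8: cwnd = 20 MSS (congestion avoidance, +1)
RTT 9: cwnd = 21 MSS (congestion avoidance, +1)

21


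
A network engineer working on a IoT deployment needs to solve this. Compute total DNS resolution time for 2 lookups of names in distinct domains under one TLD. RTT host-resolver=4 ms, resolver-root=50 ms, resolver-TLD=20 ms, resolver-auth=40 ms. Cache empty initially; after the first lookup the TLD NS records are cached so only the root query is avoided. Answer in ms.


Lookup 1 (cold cache): local + root + TLD + auth = 4 + 50 + 20 + 40 = 114 ms
Lookups 2..2 (TLD NS cached -> skip root; new domain -> still ask TLD and auth): local + TLD + auth = 4 + 20 + 40 = 64 ms each
Remaining 1 lookups: 1 * 64 = 64 ms
Total = 114 + 64 = 178 ms

178


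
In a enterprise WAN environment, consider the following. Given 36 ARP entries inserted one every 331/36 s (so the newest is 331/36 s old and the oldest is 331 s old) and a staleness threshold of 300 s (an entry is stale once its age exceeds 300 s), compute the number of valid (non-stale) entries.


Ages are k * 331/36 s for k = 1..36 (spacing = 9.1944 s).
Entry k is valid iff k * 331/36 <= 300 iff k <= 36 * 300 / 331 = 32.6284
n_valid = floor(32.6284) = 32
(n_stale = 36 - 32 = 4)

32


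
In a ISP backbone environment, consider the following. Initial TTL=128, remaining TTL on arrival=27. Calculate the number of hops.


Given: initial TTL = 128, received TTL = 27
Hops = initial TTL - received TTL
Hops = 128 - 27 = 101

101


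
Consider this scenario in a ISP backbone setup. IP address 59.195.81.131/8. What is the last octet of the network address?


Given: IP = 59.195.81.131, prefix = /8
Subnet mask = 255.0.0.0
Last octet of IP: 131
Last octet of mask: 0
Network last octet = 131 AND 0 = 0

0


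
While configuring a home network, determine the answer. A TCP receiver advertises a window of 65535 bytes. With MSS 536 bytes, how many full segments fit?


Given: RWND = 65535 bytes, MSS = 536 bytes
Full segments = floor(RWND / MSS)
Full segments = floor(65535 / 536)
Full segments = floor(122.2668) = 122

122


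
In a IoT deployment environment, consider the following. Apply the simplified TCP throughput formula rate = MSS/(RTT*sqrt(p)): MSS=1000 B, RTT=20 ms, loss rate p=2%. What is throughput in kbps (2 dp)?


Given: MSS = 1000 bytes, RTT = 20 ms, loss = 2%
RTT in seconds = 20 / 1000 = 0.02
Loss rate = 2% = 0.02
sqrt(loss) = sqrt(0.02) = 0.141421356237
Throughput (bytes/s) = 1000 / (0.02 * 0.141421356237) = 353553.3906
Throughput (kbps) = 353553.3906 * 8 / 1000 = 2828.427125 -> 2828.43 kbps (2 dp)

2828.43


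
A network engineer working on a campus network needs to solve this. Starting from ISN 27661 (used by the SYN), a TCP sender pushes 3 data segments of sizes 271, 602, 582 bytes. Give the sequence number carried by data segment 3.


The SYN occupies sequence number ISN = 27661, so the first data byte is ISN + 1 = 27662.
SEQ of data segment i = (ISN + 1) + sum of payload sizes of segments 1..i-1.
Segment 1: SEQ = 27662, payload = 271 bytes
Segment 2: SEQ = 27933, payload = 602 bytes
Segment 3: SEQ = 28535, payload = 582 bytes
SEQ of segment 3 = 27662 + 271 + 602 = 28535

28535


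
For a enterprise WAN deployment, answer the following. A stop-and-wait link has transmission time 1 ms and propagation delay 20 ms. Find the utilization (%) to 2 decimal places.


Given: Ttrans = 1 ms, Tprop = 20 ms
RTT = 2 * Tprop = 2 * 20 = 40 ms
U = Ttrans / (Ttrans + RTT)
U = 1 / (1 + 40)
U = 1 / 41 = 0.02439
U% = 2.44%

2.44


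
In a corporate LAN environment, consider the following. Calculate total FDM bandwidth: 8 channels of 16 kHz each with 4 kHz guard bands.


Given: 8 channels, 16 kHz each, guard = 4 kHz
Channel bandwidth = 8 * 16 = 128 kHz
Guard bands = 7 gaps * 4 kHz = 28 kHz
Total = 128 + 28 = 156 kHz

156


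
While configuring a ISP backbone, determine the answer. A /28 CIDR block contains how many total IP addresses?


Given: CIDR prefix /28
Host bits = 32 - 28 = 4
Total addresses = 2^4 = 16

16


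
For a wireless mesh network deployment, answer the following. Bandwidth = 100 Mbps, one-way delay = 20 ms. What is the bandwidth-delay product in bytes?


Given: bandwidth = 100 Mbps, delay = 20 ms
BDP in bits = 100 * 10^6 * 20 / 1000
BDP in bits = 2000000
BDP in bytes = 2000000 / 8 = 250000

250000


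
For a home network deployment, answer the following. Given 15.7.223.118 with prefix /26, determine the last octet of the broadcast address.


Given: IP = 15.7.223.118, prefix = /26
Host bits = 32 - 26 = 6
Network last octet = 118 AND mask = 64
Host part size = 2^6 - 1 = 63
Broadcast last octet = 64 OR 63 = 127

127


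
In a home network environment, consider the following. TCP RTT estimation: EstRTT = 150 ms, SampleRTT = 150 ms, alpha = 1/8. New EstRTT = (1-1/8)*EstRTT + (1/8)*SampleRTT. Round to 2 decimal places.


Given: EstRTT = 150 ms, SampleRTT = 150 ms, alpha = 1/8
New EstRTT = (1 - alpha) * EstRTT + alpha * SampleRTT
(7/8) * 150 = 131.25
(1/8) * 150 = 18.75
New EstRTT = 131.25 + 18.75 = 150 ms -> 150.00 ms (2 dp)

150.00


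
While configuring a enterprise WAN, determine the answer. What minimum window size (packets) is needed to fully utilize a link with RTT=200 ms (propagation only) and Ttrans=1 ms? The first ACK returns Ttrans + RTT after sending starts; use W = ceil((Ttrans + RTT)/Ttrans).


Given: Ttrans = 1 ms, RTT = 200 ms (= 2 * Tprop, Tprop = 100 ms)
Time until first ACK returns = Ttrans + RTT = 1 + 200 = 201 ms
Need W * Ttrans >= Ttrans + RTT  ->  W >= (Ttrans + RTT) / Ttrans
(Ttrans + RTT) / Ttrans = 201 / 1 = 201
W_min = ceil(201) = 201

201


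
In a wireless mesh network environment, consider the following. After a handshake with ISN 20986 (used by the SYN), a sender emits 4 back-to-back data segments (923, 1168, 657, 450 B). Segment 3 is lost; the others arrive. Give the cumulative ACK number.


SYN uses sequence number 20986; first data byte = ISN + 1 = 20987.
Segment 1: SEQ = 20987, len = 923 B, covers [20987, 21909]
Segment 2: SEQ = 21910, len = 1168 B, covers [21910, 23077]
Segment 3: SEQ = 23078, len = 657 B, covers [23078, 23734] [LOST]
Segment 4: SEQ = 23735, len = 450 B, covers [23735, 24184]
In-order data received: bytes [20987, 23077] (segments 1..2).
Segment 3 missing -> gap begins at byte 23078; later segments buffered out of order.
Cumulative ACK = next expected in-order byte = 20987 + 923 + 1168 = 23078

23078


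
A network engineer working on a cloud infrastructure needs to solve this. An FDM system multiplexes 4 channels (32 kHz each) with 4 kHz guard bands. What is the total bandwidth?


Given: 4 channels, 32 kHz each, guard = 4 kHz
Channel bandwidth = 4 * 32 = 128 kHz
Guard bands = 3 gaps * 4 kHz = 12 kHz
Total = 128 + 12 = 140 kHz

140


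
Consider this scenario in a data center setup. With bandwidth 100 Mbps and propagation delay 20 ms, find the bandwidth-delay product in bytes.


Given: bandwidth = 100 Mbps, delay = 20 ms
BDP in bits = 100 * 10^6 * 20 / 1000
BDP in bits = 2000000
BDP in bytes = 2000000 / 8 = 250000

250000


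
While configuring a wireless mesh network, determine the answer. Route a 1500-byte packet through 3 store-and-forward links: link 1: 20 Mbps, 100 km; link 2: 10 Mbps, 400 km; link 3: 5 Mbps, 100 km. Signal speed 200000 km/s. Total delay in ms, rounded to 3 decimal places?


Packet = 1500 bytes = 12000 bits. Store-and-forward: sum (t_trans + t_prop) per link.
Link 1: t_trans = 12000/(20*10^6) s = 0.6000 ms; t_prop = 100/200000 s = 0.5000 ms; subtotal = 1.1000 ms
Link 2: t_trans = 12000/(10*10^6) s = 1.2000 ms; t_prop = 400/200000 s = 2.0000 ms; subtotal = 3.2000 ms
Link 3: t_trans = 12000/(5*10^6) s = 2.4000 ms; t_prop = 100/200000 s = 0.5000 ms; subtotal = 2.9000 ms
End-to-end = 1.1000 + 3.2000 + 2.9000 = 7.2000 ms -> 7.200 ms (3 dp)

7.200


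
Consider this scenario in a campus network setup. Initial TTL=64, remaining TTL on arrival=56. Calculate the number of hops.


Given: initial TTL = 64, received TTL = 56
Hops = initial TTL - received TTL
Hops = 64 - 56 = 8

8


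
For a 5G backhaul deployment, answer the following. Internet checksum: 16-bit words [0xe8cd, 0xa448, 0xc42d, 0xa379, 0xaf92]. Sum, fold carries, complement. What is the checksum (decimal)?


Given words: [0xe8cd, 0xa448, 0xc42d, 0xa379, 0xaf92]
Step 1: Sum all words
Raw sum = 59597 + 42056 + 50221 + 41849 + 44946 = 238669
Step 2: Fold carry: (42061 + 3) = 42064
One's complement = ~42064 & 0xFFFF = 23471

23471


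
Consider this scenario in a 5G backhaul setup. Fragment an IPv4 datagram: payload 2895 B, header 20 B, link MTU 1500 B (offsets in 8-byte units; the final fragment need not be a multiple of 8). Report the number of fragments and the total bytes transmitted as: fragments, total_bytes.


Max data per non-final fragment = floor((MTU - header)/8)*8 = floor((1500 - 20)/8)*8 = floor(1480/8)*8 = 1480 B
Final fragment needs no 8-byte alignment: it can carry up to MTU - header = 1480 B
Non-final fragments needed = ceil((payload - 1480) / 1480) = ceil(1415/1480) = ceil(0.9561) = 1
Number of fragments = 1 + 1 = 2
Fragment sizes (data): 1 * 1480 B + 1415 B (last, 1415 <= 1480 OK)
Total bytes sent = payload + n_frags * header = 2895 + 2*20 = 2895 + 40 = 2935 B

2, 2935


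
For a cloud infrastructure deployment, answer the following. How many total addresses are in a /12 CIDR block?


Given: CIDR prefix /12
Host bits = 32 - 12 = 20
Total addresses = 2^20 = 1048576

1048576


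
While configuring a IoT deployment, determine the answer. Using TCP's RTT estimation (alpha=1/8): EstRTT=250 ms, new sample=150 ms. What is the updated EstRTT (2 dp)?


Given: EstRTT = 250 ms, SampleRTT = 150 ms, alpha = 1/8
New EstRTT = (1 - alpha) * EstRTT + alpha * SampleRTT
(7/8) * 250 = 218.75
(1/8) * 150 = 18.75
New EstRTT = 218.75 + 18.75 = 237.5 ms -> 237.50 ms (2 dp)

237.50
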